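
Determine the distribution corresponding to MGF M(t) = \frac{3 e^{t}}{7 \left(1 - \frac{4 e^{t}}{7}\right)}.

The MGF M(t) = \frac{3 e^{t}}{7 \left(1 - \frac{4 e^{t}}{7}\right)} is the standard form for the Geometric distribution.
Comparing with the known MGF formula identifies: Geometric(p=3/7), X = trial number of first success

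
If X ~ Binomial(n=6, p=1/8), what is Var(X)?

For X ~ Binomial(n=6, p=1/8):
Var(X) = \frac{21}{32}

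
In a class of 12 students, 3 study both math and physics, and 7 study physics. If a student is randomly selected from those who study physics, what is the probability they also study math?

P(A ∩ B) = 3/12 = 1/4
P(B) = 7/12
P(A|B) = P(A ∩ B) / P(B) = (1/4) / (7/12) = 3/7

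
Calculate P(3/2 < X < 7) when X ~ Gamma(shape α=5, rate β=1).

P(3/2 < X < 7) = ∫_{3/2}^{7} f(x) dx
where f(x) = \frac{x^{4} e^{- x}}{24}
= - \frac{4553}{24 e^{7}} + \frac{563}{128 e^{\frac{3}{2}}}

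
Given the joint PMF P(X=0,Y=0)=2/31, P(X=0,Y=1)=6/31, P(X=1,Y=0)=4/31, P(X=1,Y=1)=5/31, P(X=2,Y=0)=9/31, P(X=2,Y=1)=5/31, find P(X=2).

P(X=2) = P(X=2,Y=0) + P(X=2,Y=1)
= 9/31 + 5/31
= 14/31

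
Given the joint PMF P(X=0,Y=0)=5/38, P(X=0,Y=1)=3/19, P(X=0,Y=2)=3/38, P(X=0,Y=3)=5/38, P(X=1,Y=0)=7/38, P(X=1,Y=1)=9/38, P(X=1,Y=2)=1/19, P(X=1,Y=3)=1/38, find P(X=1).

P(X=1) = P(X=1,Y=0) + P(X=1,Y=1) + P(X=1,Y=2) + P(X=1,Y=3)
= 7/38 + 9/38 + 1/19 + 1/38
= 1/2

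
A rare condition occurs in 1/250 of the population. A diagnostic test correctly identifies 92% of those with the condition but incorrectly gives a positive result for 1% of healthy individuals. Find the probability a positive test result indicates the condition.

Let D = the rare event, + = positive/flagged.
P(D) = 1/250
P(+|D) = 92/100 = 23/25
P(+|D') = 1/100
P(+) = P(+|D)P(D) + P(+|D')P(D')
     = \frac{23}{25} × \frac{1}{250} + \frac{1}{100} × \frac{249}{250}
     = \frac{341}{25000}
P(D|+) = P(+|D)P(D)/P(+) = \frac{92}{341}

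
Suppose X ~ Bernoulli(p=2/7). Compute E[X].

For X ~ Bernoulli(p=2/7), the expected value is:
E[X] = \frac{2}{7}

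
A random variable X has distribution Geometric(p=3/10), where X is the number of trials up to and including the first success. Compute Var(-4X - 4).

For X ~ Geometric(p=3/10), where X is the number of trials up to and including the first success:
Var(X) = \frac{70}{9}
Var(-4X - 4) = (-4)² × Var(X) = 16 × \frac{70}{9} = \frac{1120}{9}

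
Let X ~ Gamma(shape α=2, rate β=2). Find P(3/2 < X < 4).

P(3/2 < X < 4) = ∫_{3/2}^{4} f(x) dx
where f(x) = 4 x e^{- 2 x}
= \frac{-9 + 4 e^{5}}{e^{8}}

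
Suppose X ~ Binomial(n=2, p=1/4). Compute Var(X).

For X ~ Binomial(n=2, p=1/4):
Var(X) = \frac{3}{8}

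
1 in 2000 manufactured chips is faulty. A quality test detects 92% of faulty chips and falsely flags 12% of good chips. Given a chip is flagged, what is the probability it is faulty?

Let D = the rare event, + = positive/flagged.
P(D) = 1/2000
P(+|D) = 92/100 = 23/25
P(+|D') = 12/100 = 3/25
P(+) = P(+|D)P(D) + P(+|D')P(D')
     = \frac{23}{25} × \frac{1}{2000} + \frac{3}{25} × \frac{1999}{2000}
     = \frac{301}{2500}
P(D|+) = P(+|D)P(D)/P(+) = \frac{23}{6020}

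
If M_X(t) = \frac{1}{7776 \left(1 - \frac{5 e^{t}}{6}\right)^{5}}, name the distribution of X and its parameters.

The MGF M(t) = \frac{1}{7776 \left(1 - \frac{5 e^{t}}{6}\right)^{5}} is the standard form for the NegativeBinomial distribution.
Comparing with the known MGF formula identifies: NegBin(r=5, p=1/6), X = failures before r-th success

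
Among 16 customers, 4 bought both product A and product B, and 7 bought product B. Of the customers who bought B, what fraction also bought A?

P(A ∩ B) = 4/16 = 1/4
P(B) = 7/16
P(A|B) = P(A ∩ B) / P(B) = (1/4) / (7/16) = 4/7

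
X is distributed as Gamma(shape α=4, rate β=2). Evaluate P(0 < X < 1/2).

P(0 < X < 1/2) = ∫_{0}^{1/2} f(x) dx
where f(x) = \frac{8 x^{3} e^{- 2 x}}{3}
= 1 - \frac{8}{3 e}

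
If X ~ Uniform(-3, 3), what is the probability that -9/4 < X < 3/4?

P(-9/4 < X < 3/4) = ∫_{-9/4}^{3/4} f(x) dx
where f(x) = \frac{1}{6}
= \frac{1}{2}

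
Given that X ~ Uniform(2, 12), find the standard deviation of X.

For X ~ Uniform(2, 12):
Var(X) = \frac{25}{3}
SD(X) = √(Var(X)) = √(\frac{25}{3}) = \frac{5 \sqrt{3}}{3}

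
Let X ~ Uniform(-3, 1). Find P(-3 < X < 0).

P(-3 < X < 0) = ∫_{-3}^{0} f(x) dx
where f(x) = \frac{1}{4}
= \frac{3}{4}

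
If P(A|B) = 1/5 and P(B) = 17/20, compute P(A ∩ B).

By definition, P(A|B) = P(A ∩ B) / P(B)
So P(A ∩ B) = P(A|B) × P(B)
= 1/5 × 17/20
= 17/100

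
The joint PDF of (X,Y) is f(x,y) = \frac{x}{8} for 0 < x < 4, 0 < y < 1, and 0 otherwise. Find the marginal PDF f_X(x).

f_X(x) = ∫_0^1 f(x,y) dy
= ∫_0^1 \frac{x}{8} dy
= \frac{x}{8} for 0 < x < 4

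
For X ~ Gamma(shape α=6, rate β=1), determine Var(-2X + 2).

For X ~ Gamma(shape α=6, rate β=1):
Var(X) = 6
Var(-2X + 2) = (-2)² × Var(X) = 4 × 6 = 24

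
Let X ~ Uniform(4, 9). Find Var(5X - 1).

For X ~ Uniform(4, 9):
Var(X) = \frac{25}{12}
Var(5X - 1) = (5)² × Var(X) = 25 × \frac{25}{12} = \frac{625}{12}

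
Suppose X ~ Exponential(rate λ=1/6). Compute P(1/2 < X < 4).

P(1/2 < X < 4) = ∫_{1/2}^{4} f(x) dx
where f(x) = \frac{e^{- \frac{x}{6}}}{6}
= - \frac{1}{e^{\frac{2}{3}}} + e^{- \frac{1}{12}}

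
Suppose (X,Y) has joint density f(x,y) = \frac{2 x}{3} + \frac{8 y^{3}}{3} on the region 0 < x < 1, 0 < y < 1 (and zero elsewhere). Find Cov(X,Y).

E[XY] = ∫∫ xy × f(x,y) dx dy = \frac{17}{45}
E[X] = \frac{5}{9}
E[Y] = \frac{7}{10}
Cov(X,Y) = E[XY] - E[X]E[Y] = - \frac{1}{90}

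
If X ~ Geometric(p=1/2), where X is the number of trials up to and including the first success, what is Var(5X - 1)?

For X ~ Geometric(p=1/2), where X is the number of trials up to and including the first success:
Var(X) = 2
Var(5X - 1) = (5)² × Var(X) = 25 × 2 = 50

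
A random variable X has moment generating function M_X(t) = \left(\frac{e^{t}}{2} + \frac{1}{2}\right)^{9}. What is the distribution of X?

The MGF M(t) = \left(\frac{e^{t}}{2} + \frac{1}{2}\right)^{9} is the standard form for the Binomial distribution.
Comparing with the known MGF formula identifies: Binomial(n=9, p=1/2)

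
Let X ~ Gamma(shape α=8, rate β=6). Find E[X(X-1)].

E[X(X-1)] = E[X² - X] = E[X²] - E[X]
E[X] = \frac{4}{3}
E[X²] = Var(X) + (E[X])² = \frac{2}{9} + (\frac{4}{3})² = 2
E[X(X-1)] = 2 - \frac{4}{3} = \frac{2}{3}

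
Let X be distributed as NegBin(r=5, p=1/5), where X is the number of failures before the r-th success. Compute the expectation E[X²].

Using the identity E[X²] = Var(X) + (E[X])²:
E[X] = 20
Var(X) = 100
E[X²] = 100 + (20)²
= 500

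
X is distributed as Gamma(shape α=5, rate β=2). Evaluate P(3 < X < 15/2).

P(3 < X < 15/2) = ∫_{3}^{15/2} f(x) dx
where f(x) = \frac{4 x^{4} e^{- 2 x}}{3}
= \frac{-22403 + 920 e^{9}}{8 e^{15}}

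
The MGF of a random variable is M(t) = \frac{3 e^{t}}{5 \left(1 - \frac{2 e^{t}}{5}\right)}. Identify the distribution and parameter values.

The MGF M(t) = \frac{3 e^{t}}{5 \left(1 - \frac{2 e^{t}}{5}\right)} is the standard form for the Geometric distribution.
Comparing with the known MGF formula identifies: Geometric(p=3/5), X = trial number of first success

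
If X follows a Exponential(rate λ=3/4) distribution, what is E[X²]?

Using the identity E[X²] = Var(X) + (E[X])²:
E[X] = \frac{4}{3}
Var(X) = \frac{16}{9}
E[X²] = \frac{16}{9} + (\frac{4}{3})²
= \frac{32}{9}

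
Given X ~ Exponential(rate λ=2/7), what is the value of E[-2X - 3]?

For X ~ Exponential(rate λ=2/7):
E[X] = \frac{7}{2}
E[-2X - 3] = -2 × E[X] - 3 = -10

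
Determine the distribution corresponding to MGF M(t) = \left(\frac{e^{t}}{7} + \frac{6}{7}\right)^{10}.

The MGF M(t) = \left(\frac{e^{t}}{7} + \frac{6}{7}\right)^{10} is the standard form for the Binomial distribution.
Comparing with the known MGF formula identifies: Binomial(n=10, p=1/7)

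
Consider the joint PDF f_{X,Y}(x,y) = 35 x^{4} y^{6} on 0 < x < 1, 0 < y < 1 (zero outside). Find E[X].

E[X] = ∫_0^1 ∫_0^1 x × f(x,y) dy dx
= ∫_0^1 ∫_0^1 x × (35 x^{4} y^{6}) dy dx
= \frac{5}{6}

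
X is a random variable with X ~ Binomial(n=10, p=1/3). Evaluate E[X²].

Using the identity E[X²] = Var(X) + (E[X])²:
E[X] = \frac{10}{3}
Var(X) = \frac{20}{9}
E[X²] = \frac{20}{9} + (\frac{10}{3})²
= \frac{40}{3}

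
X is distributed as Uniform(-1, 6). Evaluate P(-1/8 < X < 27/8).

P(-1/8 < X < 27/8) = ∫_{-1/8}^{27/8} f(x) dx
where f(x) = \frac{1}{7}
= \frac{1}{2}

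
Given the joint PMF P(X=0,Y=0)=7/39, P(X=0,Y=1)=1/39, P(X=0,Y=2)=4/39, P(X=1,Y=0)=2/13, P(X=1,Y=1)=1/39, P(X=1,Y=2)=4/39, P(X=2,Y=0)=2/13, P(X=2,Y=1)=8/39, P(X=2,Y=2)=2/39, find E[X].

First find marginal of X:
P(X=0) = 4/13
P(X=1) = 11/39
P(X=2) = 16/39
E[X] = 0 × 4/13 + 1 × 11/39 + 2 × 16/39 = 43/39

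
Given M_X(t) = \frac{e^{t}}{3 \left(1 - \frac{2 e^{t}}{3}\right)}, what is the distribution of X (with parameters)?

The MGF M(t) = \frac{e^{t}}{3 \left(1 - \frac{2 e^{t}}{3}\right)} is the standard form for the Geometric distribution.
Comparing with the known MGF formula identifies: Geometric(p=1/3), X = trial number of first success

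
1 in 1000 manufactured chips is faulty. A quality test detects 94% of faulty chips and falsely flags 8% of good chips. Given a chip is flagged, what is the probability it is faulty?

Let D = the rare event, + = positive/flagged.
P(D) = 1/1000
P(+|D) = 94/100 = 47/50
P(+|D') = 8/100 = 2/25
P(+) = P(+|D)P(D) + P(+|D')P(D')
     = \frac{47}{50} × \frac{1}{1000} + \frac{2}{25} × \frac{999}{1000}
     = \frac{4043}{50000}
P(D|+) = P(+|D)P(D)/P(+) = \frac{47}{4043}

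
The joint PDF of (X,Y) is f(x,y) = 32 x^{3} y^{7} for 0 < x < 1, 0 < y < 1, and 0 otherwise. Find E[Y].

E[Y] = ∫_0^1 ∫_0^1 y × f(x,y) dx dy
= \frac{8}{9}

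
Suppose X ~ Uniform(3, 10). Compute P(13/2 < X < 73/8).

P(13/2 < X < 73/8) = ∫_{13/2}^{73/8} f(x) dx
where f(x) = \frac{1}{7}
= \frac{3}{8}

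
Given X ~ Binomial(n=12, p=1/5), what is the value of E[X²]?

Using the identity E[X²] = Var(X) + (E[X])²:
E[X] = \frac{12}{5}
Var(X) = \frac{48}{25}
E[X²] = \frac{48}{25} + (\frac{12}{5})²
= \frac{192}{25}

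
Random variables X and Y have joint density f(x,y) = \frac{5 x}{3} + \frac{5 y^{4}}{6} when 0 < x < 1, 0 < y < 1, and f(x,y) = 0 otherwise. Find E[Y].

E[Y] = ∫_0^1 ∫_0^1 y × f(x,y) dx dy
= \frac{5}{9}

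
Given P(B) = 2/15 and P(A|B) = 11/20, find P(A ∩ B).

By definition, P(A|B) = P(A ∩ B) / P(B)
So P(A ∩ B) = P(A|B) × P(B)
= 11/20 × 2/15
= 11/150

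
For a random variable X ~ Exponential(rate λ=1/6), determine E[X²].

Using the identity E[X²] = Var(X) + (E[X])²:
E[X] = 6
Var(X) = 36
E[X²] = 36 + (6)²
= 72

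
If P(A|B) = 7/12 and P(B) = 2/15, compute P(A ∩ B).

By definition, P(A|B) = P(A ∩ B) / P(B)
So P(A ∩ B) = P(A|B) × P(B)
= 7/12 × 2/15
= 7/90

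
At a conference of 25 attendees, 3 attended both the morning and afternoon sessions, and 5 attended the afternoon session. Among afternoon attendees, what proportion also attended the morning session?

P(A ∩ B) = 3/25
P(B) = 5/25 = 1/5
P(A|B) = P(A ∩ B) / P(B) = (3/25) / (1/5) = 3/5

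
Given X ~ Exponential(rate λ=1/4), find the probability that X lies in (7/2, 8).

P(7/2 < X < 8) = ∫_{7/2}^{8} f(x) dx
where f(x) = \frac{e^{- \frac{x}{4}}}{4}
= - \frac{1}{e^{2}} + e^{- \frac{7}{8}}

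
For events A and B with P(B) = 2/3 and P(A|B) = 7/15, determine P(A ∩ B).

By definition, P(A|B) = P(A ∩ B) / P(B)
So P(A ∩ B) = P(A|B) × P(B)
= 7/15 × 2/3
= 14/45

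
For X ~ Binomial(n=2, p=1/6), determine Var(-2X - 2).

For X ~ Binomial(n=2, p=1/6):
Var(X) = \frac{5}{18}
Var(-2X - 2) = (-2)² × Var(X) = 4 × \frac{5}{18} = \frac{10}{9}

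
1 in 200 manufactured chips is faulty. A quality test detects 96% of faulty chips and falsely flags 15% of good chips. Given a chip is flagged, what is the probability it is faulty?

Let D = the rare event, + = positive/flagged.
P(D) = 1/200
P(+|D) = 96/100 = 24/25
P(+|D') = 15/100 = 3/20
P(+) = P(+|D)P(D) + P(+|D')P(D')
     = \frac{24}{25} × \frac{1}{200} + \frac{3}{20} × \frac{199}{200}
     = \frac{3081}{20000}
P(D|+) = P(+|D)P(D)/P(+) = \frac{32}{1027}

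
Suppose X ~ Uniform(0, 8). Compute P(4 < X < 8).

P(4 < X < 8) = ∫_{4}^{8} f(x) dx
where f(x) = \frac{1}{8}
= \frac{1}{2}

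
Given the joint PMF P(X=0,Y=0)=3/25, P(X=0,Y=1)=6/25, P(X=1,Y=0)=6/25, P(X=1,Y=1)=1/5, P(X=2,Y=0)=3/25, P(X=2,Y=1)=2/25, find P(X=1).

P(X=1) = P(X=1,Y=0) + P(X=1,Y=1)
= 6/25 + 1/5
= 11/25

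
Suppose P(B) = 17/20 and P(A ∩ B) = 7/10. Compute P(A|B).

P(A|B) = P(A ∩ B) / P(B)
= (7/10) / (17/20)
= 14/17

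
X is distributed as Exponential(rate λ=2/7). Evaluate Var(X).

For X ~ Exponential(rate λ=2/7):
Var(X) = \frac{49}{4}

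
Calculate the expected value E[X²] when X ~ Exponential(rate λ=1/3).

Using the identity E[X²] = Var(X) + (E[X])²:
E[X] = 3
Var(X) = 9
E[X²] = 9 + (3)²
= 18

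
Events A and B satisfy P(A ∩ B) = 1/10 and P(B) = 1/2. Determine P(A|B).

P(A|B) = P(A ∩ B) / P(B)
= (1/10) / (1/2)
= 1/5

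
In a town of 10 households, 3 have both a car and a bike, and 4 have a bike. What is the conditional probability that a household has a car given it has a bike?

P(A ∩ B) = 3/10
P(B) = 4/10 = 2/5
P(A|B) = P(A ∩ B) / P(B) = (3/10) / (2/5) = 3/4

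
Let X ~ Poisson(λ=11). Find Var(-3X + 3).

For X ~ Poisson(λ=11):
Var(X) = 11
Var(-3X + 3) = (-3)² × Var(X) = 9 × 11 = 99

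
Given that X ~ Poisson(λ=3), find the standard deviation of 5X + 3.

For X ~ Poisson(λ=3):
Var(X) = 3
SD(X) = √(Var(X)) = √(3) = \sqrt{3}
SD(5X + 3) = |5| × SD(X) = 5 × \sqrt{3} = 5 \sqrt{3}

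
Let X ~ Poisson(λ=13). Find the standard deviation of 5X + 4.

For X ~ Poisson(λ=13):
Var(X) = 13
SD(X) = √(Var(X)) = √(13) = \sqrt{13}
SD(5X + 4) = |5| × SD(X) = 5 × \sqrt{13} = 5 \sqrt{13}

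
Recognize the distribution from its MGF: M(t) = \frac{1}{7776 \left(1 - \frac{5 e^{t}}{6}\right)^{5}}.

The MGF M(t) = \frac{1}{7776 \left(1 - \frac{5 e^{t}}{6}\right)^{5}} is the standard form for the NegativeBinomial distribution.
Comparing with the known MGF formula identifies: NegBin(r=5, p=1/6), X = failures before r-th success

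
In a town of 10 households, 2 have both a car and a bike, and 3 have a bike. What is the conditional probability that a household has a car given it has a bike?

P(A ∩ B) = 2/10 = 1/5
P(B) = 3/10
P(A|B) = P(A ∩ B) / P(B) = (1/5) / (3/10) = 2/3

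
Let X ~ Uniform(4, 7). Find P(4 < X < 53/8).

P(4 < X < 53/8) = ∫_{4}^{53/8} f(x) dx
where f(x) = \frac{1}{3}
= \frac{7}{8}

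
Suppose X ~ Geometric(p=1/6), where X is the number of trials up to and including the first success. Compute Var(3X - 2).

For X ~ Geometric(p=1/6), where X is the number of trials up to and including the first success:
Var(X) = 30
Var(3X - 2) = (3)² × Var(X) = 9 × 30 = 270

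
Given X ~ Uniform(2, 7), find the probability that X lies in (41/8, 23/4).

P(41/8 < X < 23/4) = ∫_{41/8}^{23/4} f(x) dx
where f(x) = \frac{1}{5}
= \frac{1}{8}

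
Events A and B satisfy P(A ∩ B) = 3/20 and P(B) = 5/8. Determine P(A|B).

P(A|B) = P(A ∩ B) / P(B)
= (3/20) / (5/8)
= 6/25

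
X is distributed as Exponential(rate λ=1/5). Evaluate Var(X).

For X ~ Exponential(rate λ=1/5):
Var(X) = 25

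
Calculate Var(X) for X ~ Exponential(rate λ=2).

For X ~ Exponential(rate λ=2):
Var(X) = \frac{1}{4}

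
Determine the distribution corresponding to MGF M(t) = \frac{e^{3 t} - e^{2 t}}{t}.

The MGF M(t) = \frac{e^{3 t} - e^{2 t}}{t} is the standard form for the Uniform distribution.
Comparing with the known MGF formula identifies: Uniform(2, 3)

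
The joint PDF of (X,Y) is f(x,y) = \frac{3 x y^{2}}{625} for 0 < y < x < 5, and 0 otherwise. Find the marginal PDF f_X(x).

f_X(x) = ∫_0^x \frac{3 x y^{2}}{625} dy = \frac{x^{4}}{625}
for 0 < x < 5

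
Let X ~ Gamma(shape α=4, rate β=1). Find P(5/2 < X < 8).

P(5/2 < X < 8) = ∫_{5/2}^{8} f(x) dx
where f(x) = \frac{x^{3} e^{- x}}{6}
= - \frac{379}{3 e^{8}} + \frac{443}{48 e^{\frac{5}{2}}}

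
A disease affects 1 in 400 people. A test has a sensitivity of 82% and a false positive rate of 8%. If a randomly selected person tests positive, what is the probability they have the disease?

Let D = the rare event, + = positive/flagged.
P(D) = 1/400
P(+|D) = 82/100 = 41/50
P(+|D') = 8/100 = 2/25
P(+) = P(+|D)P(D) + P(+|D')P(D')
     = \frac{41}{50} × \frac{1}{400} + \frac{2}{25} × \frac{399}{400}
     = \frac{1637}{20000}
P(D|+) = P(+|D)P(D)/P(+) = \frac{41}{1637}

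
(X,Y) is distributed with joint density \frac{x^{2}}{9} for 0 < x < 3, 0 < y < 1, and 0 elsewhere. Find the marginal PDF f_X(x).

f_X(x) = ∫_0^1 f(x,y) dy
= ∫_0^1 \frac{x^{2}}{9} dy
= \frac{x^{2}}{9} for 0 < x < 3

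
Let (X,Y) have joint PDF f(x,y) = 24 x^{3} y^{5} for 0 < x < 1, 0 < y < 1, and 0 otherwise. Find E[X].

E[X] = ∫_0^1 ∫_0^1 x × f(x,y) dy dx
= ∫_0^1 ∫_0^1 x × (24 x^{3} y^{5}) dy dx
= \frac{4}{5}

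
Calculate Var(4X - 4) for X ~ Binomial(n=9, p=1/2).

For X ~ Binomial(n=9, p=1/2):
Var(X) = \frac{9}{4}
Var(4X - 4) = (4)² × Var(X) = 16 × \frac{9}{4} = 36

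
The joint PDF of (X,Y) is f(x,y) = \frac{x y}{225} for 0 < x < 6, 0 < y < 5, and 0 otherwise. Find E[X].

f_X(x) = ∫_0^5 \frac{x y}{225} dy = \frac{x}{18}
E[X] = ∫_0^6 x × (\frac{x}{18}) dx = 4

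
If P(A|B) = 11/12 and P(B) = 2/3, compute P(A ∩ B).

By definition, P(A|B) = P(A ∩ B) / P(B)
So P(A ∩ B) = P(A|B) × P(B)
= 11/12 × 2/3
= 11/18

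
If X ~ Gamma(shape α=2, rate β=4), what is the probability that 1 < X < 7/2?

P(1 < X < 7/2) = ∫_{1}^{7/2} f(x) dx
where f(x) = 16 x e^{- 4 x}
= \frac{5 \left(-3 + e^{10}\right)}{e^{14}}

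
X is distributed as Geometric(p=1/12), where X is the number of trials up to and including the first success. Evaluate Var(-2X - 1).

For X ~ Geometric(p=1/12), where X is the number of trials up to and including the first success:
Var(X) = 132
Var(-2X - 1) = (-2)² × Var(X) = 4 × 132 = 528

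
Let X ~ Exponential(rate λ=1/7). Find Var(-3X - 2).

For X ~ Exponential(rate λ=1/7):
Var(X) = 49
Var(-3X - 2) = (-3)² × Var(X) = 9 × 49 = 441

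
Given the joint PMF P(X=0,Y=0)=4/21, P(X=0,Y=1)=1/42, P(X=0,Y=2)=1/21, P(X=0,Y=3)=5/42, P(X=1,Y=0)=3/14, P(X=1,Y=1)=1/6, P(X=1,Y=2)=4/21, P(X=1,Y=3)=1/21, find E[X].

First find marginal of X:
P(X=0) = 8/21
P(X=1) = 13/21
E[X] = 0 × 8/21 + 1 × 13/21 = 13/21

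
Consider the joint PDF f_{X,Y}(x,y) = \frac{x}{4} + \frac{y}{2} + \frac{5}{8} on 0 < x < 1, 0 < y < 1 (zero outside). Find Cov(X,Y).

E[XY] = ∫∫ xy × f(x,y) dx dy = \frac{9}{32}
E[X] = \frac{25}{48}
E[Y] = \frac{13}{24}
Cov(X,Y) = E[XY] - E[X]E[Y] = - \frac{1}{1152}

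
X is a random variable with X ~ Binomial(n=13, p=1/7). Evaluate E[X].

For X ~ Binomial(n=13, p=1/7), the expected value is:
E[X] = \frac{13}{7}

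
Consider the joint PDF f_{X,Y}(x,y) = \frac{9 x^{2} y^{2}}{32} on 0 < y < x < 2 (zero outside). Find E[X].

f_X(x) = ∫_0^x \frac{9 x^{2} y^{2}}{32} dy = \frac{3 x^{5}}{32}
E[X] = ∫_0^2 x × (\frac{3 x^{5}}{32}) dx = \frac{12}{7}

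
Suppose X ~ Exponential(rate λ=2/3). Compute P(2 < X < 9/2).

P(2 < X < 9/2) = ∫_{2}^{9/2} f(x) dx
where f(x) = \frac{2 e^{- \frac{2 x}{3}}}{3}
= - \frac{1}{e^{3}} + e^{- \frac{4}{3}}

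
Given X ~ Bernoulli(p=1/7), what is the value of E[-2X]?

For X ~ Bernoulli(p=1/7):
E[X] = \frac{1}{7}
E[-2X] = -2 × E[X] + 0 = - \frac{2}{7}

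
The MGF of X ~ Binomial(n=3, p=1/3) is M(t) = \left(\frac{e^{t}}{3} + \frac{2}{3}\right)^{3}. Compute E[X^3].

To find E[X^3], compute M^(3)(0):
M^(1)(t) = \left(\frac{e^{t}}{3} + \frac{2}{3}\right)^{2} e^{t}
M^(2)(t) = \left(\frac{e^{t}}{3} + \frac{2}{3}\right)^{2} e^{t} + \frac{2 \left(\frac{e^{t}}{3} + \frac{2}{3}\right) e^{2 t}}{3}
M^(3)(t) = \left(\frac{e^{t}}{3} + \frac{2}{3}\right)^{2} e^{t} + 2 \left(\frac{e^{t}}{3} + \frac{2}{3}\right) e^{2 t} + \frac{2 e^{3 t}}{9}
M^(3)(0) = \frac{29}{9}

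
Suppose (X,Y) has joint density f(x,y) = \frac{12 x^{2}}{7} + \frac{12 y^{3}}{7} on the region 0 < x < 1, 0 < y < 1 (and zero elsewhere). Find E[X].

E[X] = ∫_0^1 ∫_0^1 x × f(x,y) dy dx
= ∫_0^1 ∫_0^1 x × (\frac{12 x^{2}}{7} + \frac{12 y^{3}}{7}) dy dx
= \frac{9}{14}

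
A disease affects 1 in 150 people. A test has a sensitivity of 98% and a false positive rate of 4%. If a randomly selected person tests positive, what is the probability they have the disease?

Let D = the rare event, + = positive/flagged.
P(D) = 1/150
P(+|D) = 98/100 = 49/50
P(+|D') = 4/100 = 1/25
P(+) = P(+|D)P(D) + P(+|D')P(D')
     = \frac{49}{50} × \frac{1}{150} + \frac{1}{25} × \frac{149}{150}
     = \frac{347}{7500}
P(D|+) = P(+|D)P(D)/P(+) = \frac{49}{347}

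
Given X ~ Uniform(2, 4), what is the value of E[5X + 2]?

For X ~ Uniform(2, 4):
E[X] = 3
E[5X + 2] = 5 × E[X] + 2 = 17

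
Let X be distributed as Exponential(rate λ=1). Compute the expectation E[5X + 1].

For X ~ Exponential(rate λ=1):
E[X] = 1
E[5X + 1] = 5 × E[X] + 1 = 6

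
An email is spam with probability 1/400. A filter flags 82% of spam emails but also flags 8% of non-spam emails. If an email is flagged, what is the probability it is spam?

Let D = the rare event, + = positive/flagged.
P(D) = 1/400
P(+|D) = 82/100 = 41/50
P(+|D') = 8/100 = 2/25
P(+) = P(+|D)P(D) + P(+|D')P(D')
     = \frac{41}{50} × \frac{1}{400} + \frac{2}{25} × \frac{399}{400}
     = \frac{1637}{20000}
P(D|+) = P(+|D)P(D)/P(+) = \frac{41}{1637}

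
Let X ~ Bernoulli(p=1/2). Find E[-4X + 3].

For X ~ Bernoulli(p=1/2):
E[X] = \frac{1}{2}
E[-4X + 3] = -4 × E[X] + 3 = 1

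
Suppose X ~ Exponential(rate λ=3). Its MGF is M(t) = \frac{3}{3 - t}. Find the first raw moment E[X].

To find E[X], compute M^(1)(0):
M^(1)(t) = \frac{3}{\left(3 - t\right)^{2}}
M^(1)(0) = \frac{1}{3}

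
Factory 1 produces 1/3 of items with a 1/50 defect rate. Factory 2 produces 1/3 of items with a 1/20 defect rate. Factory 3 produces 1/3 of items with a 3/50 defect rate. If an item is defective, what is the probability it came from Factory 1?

Using Bayes' theorem:
P(F1) = 1/3, P(D|F1) = 1/50
P(F2) = 1/3, P(D|F2) = 1/20
P(F3) = 1/3, P(D|F3) = 3/50
P(D) = P(D|F1)P(F1) + P(D|F2)P(F2) + P(D|F3)P(F3)
     = \frac{13}{300}
P(F1|D) = P(D|F1)P(F1) / P(D)
= \frac{2}{13}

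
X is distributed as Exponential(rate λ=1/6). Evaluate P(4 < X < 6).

P(4 < X < 6) = ∫_{4}^{6} f(x) dx
where f(x) = \frac{e^{- \frac{x}{6}}}{6}
= - \frac{1}{e} + e^{- \frac{2}{3}}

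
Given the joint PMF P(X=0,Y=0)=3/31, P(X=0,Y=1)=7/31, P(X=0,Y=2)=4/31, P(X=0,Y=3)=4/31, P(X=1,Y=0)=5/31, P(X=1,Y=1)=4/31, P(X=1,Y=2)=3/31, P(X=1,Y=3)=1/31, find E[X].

First find marginal of X:
P(X=0) = 18/31
P(X=1) = 13/31
E[X] = 0 × 18/31 + 1 × 13/31 = 13/31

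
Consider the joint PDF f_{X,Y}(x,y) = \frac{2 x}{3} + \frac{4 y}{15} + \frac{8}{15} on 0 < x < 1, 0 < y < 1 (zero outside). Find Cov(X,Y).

E[XY] = ∫∫ xy × f(x,y) dx dy = \frac{13}{45}
E[X] = \frac{5}{9}
E[Y] = \frac{47}{90}
Cov(X,Y) = E[XY] - E[X]E[Y] = - \frac{1}{810}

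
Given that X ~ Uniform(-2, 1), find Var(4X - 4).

For X ~ Uniform(-2, 1):
Var(X) = \frac{3}{4}
Var(4X - 4) = (4)² × Var(X) = 16 × \frac{3}{4} = 12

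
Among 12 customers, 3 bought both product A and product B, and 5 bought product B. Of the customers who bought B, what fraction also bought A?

P(A ∩ B) = 3/12 = 1/4
P(B) = 5/12
P(A|B) = P(A ∩ B) / P(B) = (1/4) / (5/12) = 3/5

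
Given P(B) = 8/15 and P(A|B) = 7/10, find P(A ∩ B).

By definition, P(A|B) = P(A ∩ B) / P(B)
So P(A ∩ B) = P(A|B) × P(B)
= 7/10 × 8/15
= 28/75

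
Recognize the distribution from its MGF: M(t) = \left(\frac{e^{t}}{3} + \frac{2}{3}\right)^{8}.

The MGF M(t) = \left(\frac{e^{t}}{3} + \frac{2}{3}\right)^{8} is the standard form for the Binomial distribution.
Comparing with the known MGF formula identifies: Binomial(n=8, p=1/3)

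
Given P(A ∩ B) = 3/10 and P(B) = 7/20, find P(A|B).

P(A|B) = P(A ∩ B) / P(B)
= (3/10) / (7/20)
= 6/7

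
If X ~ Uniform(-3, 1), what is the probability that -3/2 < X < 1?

P(-3/2 < X < 1) = ∫_{-3/2}^{1} f(x) dx
where f(x) = \frac{1}{4}
= \frac{5}{8}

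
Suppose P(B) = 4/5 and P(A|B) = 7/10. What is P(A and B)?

By definition, P(A|B) = P(A ∩ B) / P(B)
So P(A ∩ B) = P(A|B) × P(B)
= 7/10 × 4/5
= 14/25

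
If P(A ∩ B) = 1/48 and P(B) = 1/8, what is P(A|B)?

P(A|B) = P(A ∩ B) / P(B)
= (1/48) / (1/8)
= 1/6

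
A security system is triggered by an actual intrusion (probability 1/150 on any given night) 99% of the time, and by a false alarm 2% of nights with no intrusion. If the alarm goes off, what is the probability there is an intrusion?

Let D = the rare event, + = positive/flagged.
P(D) = 1/150
P(+|D) = 99/100
P(+|D') = 2/100 = 1/50
P(+) = P(+|D)P(D) + P(+|D')P(D')
     = \frac{99}{100} × \frac{1}{150} + \frac{1}{50} × \frac{149}{150}
     = \frac{397}{15000}
P(D|+) = P(+|D)P(D)/P(+) = \frac{99}{397}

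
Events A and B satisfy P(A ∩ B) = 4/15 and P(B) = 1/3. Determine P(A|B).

P(A|B) = P(A ∩ B) / P(B)
= (4/15) / (1/3)
= 4/5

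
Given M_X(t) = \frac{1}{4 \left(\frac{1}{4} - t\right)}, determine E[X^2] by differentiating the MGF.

To find E[X^2], compute M^(2)(0):
M^(1)(t) = \frac{1}{4 \left(\frac{1}{4} - t\right)^{2}}
M^(2)(t) = \frac{1}{2 \left(\frac{1}{4} - t\right)^{3}}
M^(2)(0) = 32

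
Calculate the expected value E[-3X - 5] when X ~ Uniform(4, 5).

For X ~ Uniform(4, 5):
E[X] = \frac{9}{2}
E[-3X - 5] = -3 × E[X] - 5 = - \frac{37}{2}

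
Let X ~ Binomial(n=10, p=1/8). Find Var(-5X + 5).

For X ~ Binomial(n=10, p=1/8):
Var(X) = \frac{35}{32}
Var(-5X + 5) = (-5)² × Var(X) = 25 × \frac{35}{32} = \frac{875}{32}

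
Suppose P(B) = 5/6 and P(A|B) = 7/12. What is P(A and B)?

By definition, P(A|B) = P(A ∩ B) / P(B)
So P(A ∩ B) = P(A|B) × P(B)
= 7/12 × 5/6
= 35/72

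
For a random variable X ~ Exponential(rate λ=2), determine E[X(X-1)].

E[X(X-1)] = E[X² - X] = E[X²] - E[X]
E[X] = \frac{1}{2}
E[X²] = Var(X) + (E[X])² = \frac{1}{4} + (\frac{1}{2})² = \frac{1}{2}
E[X(X-1)] = \frac{1}{2} - \frac{1}{2} = 0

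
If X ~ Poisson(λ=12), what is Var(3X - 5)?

For X ~ Poisson(λ=12):
Var(X) = 12
Var(3X - 5) = (3)² × Var(X) = 9 × 12 = 108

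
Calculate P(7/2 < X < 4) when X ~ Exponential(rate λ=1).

P(7/2 < X < 4) = ∫_{7/2}^{4} f(x) dx
where f(x) = e^{- x}
= - \frac{1}{e^{4}} + e^{- \frac{7}{2}}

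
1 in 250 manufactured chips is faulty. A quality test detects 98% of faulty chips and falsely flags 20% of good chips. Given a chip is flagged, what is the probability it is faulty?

Let D = the rare event, + = positive/flagged.
P(D) = 1/250
P(+|D) = 98/100 = 49/50
P(+|D') = 20/100 = 1/5
P(+) = P(+|D)P(D) + P(+|D')P(D')
     = \frac{49}{50} × \frac{1}{250} + \frac{1}{5} × \frac{249}{250}
     = \frac{2539}{12500}
P(D|+) = P(+|D)P(D)/P(+) = \frac{49}{2539}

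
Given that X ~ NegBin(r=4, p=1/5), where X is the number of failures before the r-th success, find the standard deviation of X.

For X ~ NegBin(r=4, p=1/5), where X is the number of failures before the r-th success:
Var(X) = 80
SD(X) = √(Var(X)) = √(80) = 4 \sqrt{5}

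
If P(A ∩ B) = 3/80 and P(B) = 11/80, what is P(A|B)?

P(A|B) = P(A ∩ B) / P(B)
= (3/80) / (11/80)
= 3/11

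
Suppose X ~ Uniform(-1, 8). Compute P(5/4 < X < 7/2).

P(5/4 < X < 7/2) = ∫_{5/4}^{7/2} f(x) dx
where f(x) = \frac{1}{9}
= \frac{1}{4}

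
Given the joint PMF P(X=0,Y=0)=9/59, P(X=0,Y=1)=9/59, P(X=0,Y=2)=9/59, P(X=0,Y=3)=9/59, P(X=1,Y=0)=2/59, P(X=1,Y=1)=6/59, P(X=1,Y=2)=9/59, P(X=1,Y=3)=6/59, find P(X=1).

P(X=1) = P(X=1,Y=0) + P(X=1,Y=1) + P(X=1,Y=2) + P(X=1,Y=3)
= 2/59 + 6/59 + 9/59 + 6/59
= 23/59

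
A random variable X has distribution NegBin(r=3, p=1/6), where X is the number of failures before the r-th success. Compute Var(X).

For X ~ NegBin(r=3, p=1/6), where X is the number of failures before the r-th success:
Var(X) = 90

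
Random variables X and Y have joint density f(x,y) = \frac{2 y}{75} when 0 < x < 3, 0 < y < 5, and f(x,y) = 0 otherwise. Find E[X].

f_X(x) = ∫_0^5 \frac{2 y}{75} dy = \frac{1}{3}
E[X] = ∫_0^3 x × (\frac{1}{3}) dx = \frac{3}{2}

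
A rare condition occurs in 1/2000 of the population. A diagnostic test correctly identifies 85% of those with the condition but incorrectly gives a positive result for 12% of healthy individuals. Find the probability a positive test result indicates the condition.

Let D = the rare event, + = positive/flagged.
P(D) = 1/2000
P(+|D) = 85/100 = 17/20
P(+|D') = 12/100 = 3/25
P(+) = P(+|D)P(D) + P(+|D')P(D')
     = \frac{17}{20} × \frac{1}{2000} + \frac{3}{25} × \frac{1999}{2000}
     = \frac{24073}{200000}
P(D|+) = P(+|D)P(D)/P(+) = \frac{85}{24073}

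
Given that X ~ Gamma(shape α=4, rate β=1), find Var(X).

For X ~ Gamma(shape α=4, rate β=1):
Var(X) = 4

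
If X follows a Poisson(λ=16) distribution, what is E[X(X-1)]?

E[X(X-1)] = E[X² - X] = E[X²] - E[X]
E[X] = 16
E[X²] = Var(X) + (E[X])² = 16 + (16)² = 272
E[X(X-1)] = 272 - 16 = 256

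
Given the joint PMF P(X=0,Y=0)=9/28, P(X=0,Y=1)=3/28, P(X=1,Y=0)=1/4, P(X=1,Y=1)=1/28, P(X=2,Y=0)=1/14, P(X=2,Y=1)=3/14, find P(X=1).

P(X=1) = P(X=1,Y=0) + P(X=1,Y=1)
= 1/4 + 1/28
= 2/7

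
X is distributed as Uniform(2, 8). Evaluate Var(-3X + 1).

For X ~ Uniform(2, 8):
Var(X) = 3
Var(-3X + 1) = (-3)² × Var(X) = 9 × 3 = 27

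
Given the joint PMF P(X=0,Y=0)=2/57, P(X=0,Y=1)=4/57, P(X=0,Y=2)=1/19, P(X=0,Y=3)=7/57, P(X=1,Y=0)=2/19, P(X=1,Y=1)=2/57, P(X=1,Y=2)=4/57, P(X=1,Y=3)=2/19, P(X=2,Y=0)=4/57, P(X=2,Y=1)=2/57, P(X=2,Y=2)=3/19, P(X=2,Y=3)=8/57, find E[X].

First find marginal of X:
P(X=0) = 16/57
P(X=1) = 6/19
P(X=2) = 23/57
E[X] = 0 × 16/57 + 1 × 6/19 + 2 × 23/57 = 64/57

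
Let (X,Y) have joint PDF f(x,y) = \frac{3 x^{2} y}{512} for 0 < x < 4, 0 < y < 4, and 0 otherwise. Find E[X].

f_X(x) = ∫_0^4 \frac{3 x^{2} y}{512} dy = \frac{3 x^{2}}{64}
E[X] = ∫_0^4 x × (\frac{3 x^{2}}{64}) dx = 3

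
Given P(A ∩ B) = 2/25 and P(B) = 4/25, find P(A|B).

P(A|B) = P(A ∩ B) / P(B)
= (2/25) / (4/25)
= 1/2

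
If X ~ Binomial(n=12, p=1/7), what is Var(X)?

For X ~ Binomial(n=12, p=1/7):
Var(X) = \frac{72}{49}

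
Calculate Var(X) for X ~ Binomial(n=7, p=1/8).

For X ~ Binomial(n=7, p=1/8):
Var(X) = \frac{49}{64}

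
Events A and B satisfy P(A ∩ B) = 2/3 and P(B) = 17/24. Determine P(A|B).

P(A|B) = P(A ∩ B) / P(B)
= (2/3) / (17/24)
= 16/17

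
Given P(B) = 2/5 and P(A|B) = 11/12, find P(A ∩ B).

By definition, P(A|B) = P(A ∩ B) / P(B)
So P(A ∩ B) = P(A|B) × P(B)
= 11/12 × 2/5
= 11/30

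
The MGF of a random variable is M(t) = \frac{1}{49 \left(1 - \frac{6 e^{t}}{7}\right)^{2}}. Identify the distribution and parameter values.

The MGF M(t) = \frac{1}{49 \left(1 - \frac{6 e^{t}}{7}\right)^{2}} is the standard form for the NegativeBinomial distribution.
Comparing with the known MGF formula identifies: NegBin(r=2, p=1/7), X = failures before r-th success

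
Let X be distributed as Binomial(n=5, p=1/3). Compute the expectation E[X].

For X ~ Binomial(n=5, p=1/3), the expected value is:
E[X] = \frac{5}{3}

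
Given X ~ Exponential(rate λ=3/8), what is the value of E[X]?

For X ~ Exponential(rate λ=3/8), the expected value is:
E[X] = \frac{8}{3}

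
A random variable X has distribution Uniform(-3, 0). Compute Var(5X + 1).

For X ~ Uniform(-3, 0):
Var(X) = \frac{3}{4}
Var(5X + 1) = (5)² × Var(X) = 25 × \frac{3}{4} = \frac{75}{4}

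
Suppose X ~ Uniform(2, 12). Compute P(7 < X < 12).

P(7 < X < 12) = ∫_{7}^{12} f(x) dx
where f(x) = \frac{1}{10}
= \frac{1}{2}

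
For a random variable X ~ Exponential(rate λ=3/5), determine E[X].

For X ~ Exponential(rate λ=3/5), the expected value is:
E[X] = \frac{5}{3}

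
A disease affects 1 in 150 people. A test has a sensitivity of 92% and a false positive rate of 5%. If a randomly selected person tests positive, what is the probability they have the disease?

Let D = the rare event, + = positive/flagged.
P(D) = 1/150
P(+|D) = 92/100 = 23/25
P(+|D') = 5/100 = 1/20
P(+) = P(+|D)P(D) + P(+|D')P(D')
     = \frac{23}{25} × \frac{1}{150} + \frac{1}{20} × \frac{149}{150}
     = \frac{279}{5000}
P(D|+) = P(+|D)P(D)/P(+) = \frac{92}{837}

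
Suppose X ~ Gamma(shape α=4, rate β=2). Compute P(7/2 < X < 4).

P(7/2 < X < 4) = ∫_{7/2}^{4} f(x) dx
where f(x) = \frac{8 x^{3} e^{- 2 x}}{3}
= \frac{-379 + 269 e}{3 e^{8}}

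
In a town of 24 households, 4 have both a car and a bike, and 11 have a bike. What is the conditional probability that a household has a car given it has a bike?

P(A ∩ B) = 4/24 = 1/6
P(B) = 11/24
P(A|B) = P(A ∩ B) / P(B) = (1/6) / (11/24) = 4/11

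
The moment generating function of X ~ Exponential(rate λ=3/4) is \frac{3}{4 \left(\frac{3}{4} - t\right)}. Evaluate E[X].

To find E[X], compute M^(1)(0):
M^(1)(t) = \frac{3}{4 \left(\frac{3}{4} - t\right)^{2}}
M^(1)(0) = \frac{4}{3}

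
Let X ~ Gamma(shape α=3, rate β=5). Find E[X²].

Using the identity E[X²] = Var(X) + (E[X])²:
E[X] = \frac{3}{5}
Var(X) = \frac{3}{25}
E[X²] = \frac{3}{25} + (\frac{3}{5})²
= \frac{12}{25}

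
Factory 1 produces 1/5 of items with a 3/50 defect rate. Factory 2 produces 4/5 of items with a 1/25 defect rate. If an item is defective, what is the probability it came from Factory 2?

Using Bayes' theorem:
P(F1) = 1/5, P(D|F1) = 3/50
P(F2) = 4/5, P(D|F2) = 1/25
P(D) = P(D|F1)P(F1) + P(D|F2)P(F2)
     = \frac{11}{250}
P(F2|D) = P(D|F2)P(F2) / P(D)
= \frac{8}{11}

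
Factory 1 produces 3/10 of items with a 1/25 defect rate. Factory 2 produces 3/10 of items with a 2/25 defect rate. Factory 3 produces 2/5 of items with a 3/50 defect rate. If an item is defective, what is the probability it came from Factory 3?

Using Bayes' theorem:
P(F1) = 3/10, P(D|F1) = 1/25
P(F2) = 3/10, P(D|F2) = 2/25
P(F3) = 2/5, P(D|F3) = 3/50
P(D) = P(D|F1)P(F1) + P(D|F2)P(F2) + P(D|F3)P(F3)
     = \frac{3}{50}
P(F3|D) = P(D|F3)P(F3) / P(D)
= \frac{2}{5}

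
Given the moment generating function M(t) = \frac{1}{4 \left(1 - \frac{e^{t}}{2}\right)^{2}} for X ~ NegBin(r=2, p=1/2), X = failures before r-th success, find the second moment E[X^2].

To find E[X^2], compute M^(2)(0):
M^(1)(t) = \frac{e^{t}}{4 \left(1 - \frac{e^{t}}{2}\right)^{3}}
M^(2)(t) = \frac{e^{t}}{4 \left(1 - \frac{e^{t}}{2}\right)^{3}} + \frac{3 e^{2 t}}{8 \left(1 - \frac{e^{t}}{2}\right)^{4}}
M^(2)(0) = 8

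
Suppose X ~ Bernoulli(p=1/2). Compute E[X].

For X ~ Bernoulli(p=1/2), the expected value is:
E[X] = \frac{1}{2}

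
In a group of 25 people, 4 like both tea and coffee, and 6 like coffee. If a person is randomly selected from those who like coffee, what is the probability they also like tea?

P(A ∩ B) = 4/25
P(B) = 6/25
P(A|B) = P(A ∩ B) / P(B) = (4/25) / (6/25) = 2/3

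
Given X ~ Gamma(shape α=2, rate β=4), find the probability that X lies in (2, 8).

P(2 < X < 8) = ∫_{2}^{8} f(x) dx
where f(x) = 16 x e^{- 4 x}
= \frac{3 \left(-11 + 3 e^{24}\right)}{e^{32}}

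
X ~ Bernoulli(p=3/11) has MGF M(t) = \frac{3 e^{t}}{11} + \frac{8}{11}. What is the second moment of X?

To find E[X^2], compute M^(2)(0):
M^(1)(t) = \frac{3 e^{t}}{11}
M^(2)(t) = \frac{3 e^{t}}{11}
M^(2)(0) = \frac{3}{11}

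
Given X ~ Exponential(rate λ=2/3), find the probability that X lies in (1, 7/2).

P(1 < X < 7/2) = ∫_{1}^{7/2} f(x) dx
where f(x) = \frac{2 e^{- \frac{2 x}{3}}}{3}
= - \frac{1 - e^{\frac{5}{3}}}{e^{\frac{7}{3}}}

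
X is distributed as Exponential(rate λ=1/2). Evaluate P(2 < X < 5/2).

P(2 < X < 5/2) = ∫_{2}^{5/2} f(x) dx
where f(x) = \frac{e^{- \frac{x}{2}}}{2}
= - \frac{1}{e^{\frac{5}{4}}} + e^{-1}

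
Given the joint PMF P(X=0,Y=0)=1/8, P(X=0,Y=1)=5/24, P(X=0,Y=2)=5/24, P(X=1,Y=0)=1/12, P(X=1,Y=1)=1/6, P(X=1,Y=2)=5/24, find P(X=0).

P(X=0) = P(X=0,Y=0) + P(X=0,Y=1) + P(X=0,Y=2)
= 1/8 + 5/24 + 5/24
= 13/24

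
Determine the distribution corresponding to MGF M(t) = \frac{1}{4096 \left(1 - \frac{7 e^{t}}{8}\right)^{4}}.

The MGF M(t) = \frac{1}{4096 \left(1 - \frac{7 e^{t}}{8}\right)^{4}} is the standard form for the NegativeBinomial distribution.
Comparing with the known MGF formula identifies: NegBin(r=4, p=1/8), X = failures before r-th success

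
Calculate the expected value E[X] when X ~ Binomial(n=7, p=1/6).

For X ~ Binomial(n=7, p=1/6), the expected value is:
E[X] = \frac{7}{6}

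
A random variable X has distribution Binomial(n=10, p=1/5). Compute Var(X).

For X ~ Binomial(n=10, p=1/5):
Var(X) = \frac{8}{5}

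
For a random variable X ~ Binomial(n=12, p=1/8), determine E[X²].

Using the identity E[X²] = Var(X) + (E[X])²:
E[X] = \frac{3}{2}
Var(X) = \frac{21}{16}
E[X²] = \frac{21}{16} + (\frac{3}{2})²
= \frac{57}{16}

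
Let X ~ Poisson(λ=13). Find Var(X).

For X ~ Poisson(λ=13):
Var(X) = 13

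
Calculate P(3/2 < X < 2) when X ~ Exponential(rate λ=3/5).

P(3/2 < X < 2) = ∫_{3/2}^{2} f(x) dx
where f(x) = \frac{3 e^{- \frac{3 x}{5}}}{5}
= - \frac{1}{e^{\frac{6}{5}}} + e^{- \frac{9}{10}}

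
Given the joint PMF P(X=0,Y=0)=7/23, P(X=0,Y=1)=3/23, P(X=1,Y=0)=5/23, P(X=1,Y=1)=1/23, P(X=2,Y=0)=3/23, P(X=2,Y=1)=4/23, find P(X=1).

P(X=1) = P(X=1,Y=0) + P(X=1,Y=1)
= 5/23 + 1/23
= 6/23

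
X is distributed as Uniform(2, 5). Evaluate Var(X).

For X ~ Uniform(2, 5):
Var(X) = \frac{3}{4}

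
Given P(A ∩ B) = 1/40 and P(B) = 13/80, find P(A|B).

P(A|B) = P(A ∩ B) / P(B)
= (1/40) / (13/80)
= 2/13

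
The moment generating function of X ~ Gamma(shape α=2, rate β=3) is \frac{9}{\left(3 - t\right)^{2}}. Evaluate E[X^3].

To find E[X^3], compute M^(3)(0):
M^(1)(t) = \frac{18}{\left(3 - t\right)^{3}}
M^(2)(t) = \frac{54}{\left(3 - t\right)^{4}}
M^(3)(t) = \frac{216}{\left(3 - t\right)^{5}}
M^(3)(0) = \frac{8}{9}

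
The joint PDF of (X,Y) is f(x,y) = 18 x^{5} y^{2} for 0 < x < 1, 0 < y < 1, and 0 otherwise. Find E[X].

E[X] = ∫_0^1 ∫_0^1 x × f(x,y) dy dx
= ∫_0^1 ∫_0^1 x × (18 x^{5} y^{2}) dy dx
= \frac{6}{7}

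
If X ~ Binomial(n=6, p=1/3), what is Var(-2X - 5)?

For X ~ Binomial(n=6, p=1/3):
Var(X) = \frac{4}{3}
Var(-2X - 5) = (-2)² × Var(X) = 4 × \frac{4}{3} = \frac{16}{3}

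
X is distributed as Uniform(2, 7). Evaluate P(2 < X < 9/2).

P(2 < X < 9/2) = ∫_{2}^{9/2} f(x) dx
where f(x) = \frac{1}{5}
= \frac{1}{2}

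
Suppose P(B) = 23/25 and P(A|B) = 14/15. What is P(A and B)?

By definition, P(A|B) = P(A ∩ B) / P(B)
So P(A ∩ B) = P(A|B) × P(B)
= 14/15 × 23/25
= 322/375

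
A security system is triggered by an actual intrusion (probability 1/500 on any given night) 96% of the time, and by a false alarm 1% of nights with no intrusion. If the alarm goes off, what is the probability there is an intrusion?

Let D = the rare event, + = positive/flagged.
P(D) = 1/500
P(+|D) = 96/100 = 24/25
P(+|D') = 1/100
P(+) = P(+|D)P(D) + P(+|D')P(D')
     = \frac{24}{25} × \frac{1}{500} + \frac{1}{100} × \frac{499}{500}
     = \frac{119}{10000}
P(D|+) = P(+|D)P(D)/P(+) = \frac{96}{595}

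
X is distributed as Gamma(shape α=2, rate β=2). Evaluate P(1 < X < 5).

P(1 < X < 5) = ∫_{1}^{5} f(x) dx
where f(x) = 4 x e^{- 2 x}
= \frac{-11 + 3 e^{8}}{e^{10}}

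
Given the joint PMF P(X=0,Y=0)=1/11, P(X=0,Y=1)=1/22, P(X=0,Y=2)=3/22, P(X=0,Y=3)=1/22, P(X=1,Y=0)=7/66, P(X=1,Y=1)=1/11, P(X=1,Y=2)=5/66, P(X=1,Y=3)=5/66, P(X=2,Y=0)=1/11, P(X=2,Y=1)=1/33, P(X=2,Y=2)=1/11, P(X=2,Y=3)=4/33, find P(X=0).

P(X=0) = P(X=0,Y=0) + P(X=0,Y=1) + P(X=0,Y=2) + P(X=0,Y=3)
= 1/11 + 1/22 + 3/22 + 1/22
= 7/22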